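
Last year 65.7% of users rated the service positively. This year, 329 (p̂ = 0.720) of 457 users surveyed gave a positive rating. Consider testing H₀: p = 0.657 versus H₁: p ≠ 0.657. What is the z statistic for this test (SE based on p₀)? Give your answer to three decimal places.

p̂ = 329/457 ≈ 0.71991.
SE = √(p₀(1−p₀)/n) = √(0.22535/457) = 0.02221.
z = (0.71991 − 0.657)/0.02221 = 0.06291/0.02221 = 2.833.
p-value = 2·P(Z > 2.833) ≈ 0.0046.

z = 2.833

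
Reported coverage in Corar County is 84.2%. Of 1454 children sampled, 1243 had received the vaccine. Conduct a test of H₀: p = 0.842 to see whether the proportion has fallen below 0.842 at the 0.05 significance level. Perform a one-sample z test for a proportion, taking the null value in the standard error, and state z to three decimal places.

p̂ = 1243/1454 = 0.854883.
Under H₀, SE = √(0.842·0.158/1454) = √(9.14966e-05) = 0.009565.
z = (0.854883 − 0.842)/0.009565 = 0.012883/0.009565 = 1.347.
p-value = P(Z < 1.347) ≈ 0.9110; since p > α = 0.05, fail to reject H₀.

z = 1.347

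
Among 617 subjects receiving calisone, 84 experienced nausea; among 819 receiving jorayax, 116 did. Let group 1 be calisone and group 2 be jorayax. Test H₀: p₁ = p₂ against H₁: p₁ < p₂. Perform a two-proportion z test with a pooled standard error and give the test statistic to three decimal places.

z = -0.298

p̂₁ = 84/617 = 0.13614, p̂₂ = 116/819 = 0.14164.
Pooled p̂ = (84+116)/(617+819) = 200/1436 = 0.13928.
SE = √(0.119878 × 0.00284175) = 0.01846.
z = (0.13614 − 0.14164)/0.01846 = -0.00550/0.01846 = -0.298.
p-value = P(Z < -0.298) ≈ 0.3830.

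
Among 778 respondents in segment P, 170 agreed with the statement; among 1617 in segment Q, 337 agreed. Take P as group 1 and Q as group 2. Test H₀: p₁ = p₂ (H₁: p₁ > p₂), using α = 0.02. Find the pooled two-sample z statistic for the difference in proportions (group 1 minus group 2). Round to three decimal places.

p̂₁ = 170/778 = 0.21851, p̂₂ = 337/1617 = 0.20841.
Pooled p̂ = (170+337)/(778+1617) = 507/2395 = 0.21169.
SE = √(p̂(1−p̂)(1/n₁+1/n₂)) = √(0.21169·0.78831·0.00190378) = √(0.000317698) = 0.01782.
z = (0.21851 − 0.20841)/0.01782 = 0.01010/0.01782 = 0.567.
p-value = P(Z > 0.567) ≈ 0.2855. With α = 0.02, fail to reject H₀.

z = 0.567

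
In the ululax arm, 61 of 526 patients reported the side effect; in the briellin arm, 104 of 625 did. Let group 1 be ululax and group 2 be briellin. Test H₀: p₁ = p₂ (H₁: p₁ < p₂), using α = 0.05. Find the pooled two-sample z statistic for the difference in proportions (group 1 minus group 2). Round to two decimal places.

z = -2.43

p̂₁ = 61/526 = 0.1160, p̂₂ = 104/625 = 0.1664.
Pooled p̂ = (61+104)/(526+625) = 165/1151 = 0.1434.
SE = √(0.122803 × 0.00350114) = 0.0207.
z = (0.1160 − 0.1664)/0.0207 = -0.0504/0.0207 = -2.43.
p-value = P(Z < -2.432) ≈ 0.0075, so at α = 0.05 we reject H₀.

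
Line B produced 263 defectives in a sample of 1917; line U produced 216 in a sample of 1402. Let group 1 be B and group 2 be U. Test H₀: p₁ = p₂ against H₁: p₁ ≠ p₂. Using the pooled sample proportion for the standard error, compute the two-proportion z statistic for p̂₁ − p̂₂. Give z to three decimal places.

z = -1.366

p̂₁ = 263/1917 ≈ 0.137194, p̂₂ = 216/1402 ≈ 0.154066.
Pooled p̂ = (263+216)/(1917+1402) = 479/3319 = 0.144321.
SE = √(p̂(1−p̂)(1/n₁+1/n₂)) = √(0.144321·0.855679·0.00123492) = √(0.000152502) = 0.012349.
z = (0.137194 − 0.154066)/0.012349 = -0.016872/0.012349 = -1.366.
p-value = 2·P(Z > 1.366) ≈ 0.1719.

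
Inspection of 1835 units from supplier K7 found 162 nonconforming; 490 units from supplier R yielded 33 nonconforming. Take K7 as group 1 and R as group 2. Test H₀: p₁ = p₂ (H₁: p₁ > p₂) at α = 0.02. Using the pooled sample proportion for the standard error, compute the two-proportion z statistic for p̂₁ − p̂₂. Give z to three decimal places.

p̂₁ = 162/1835 ≈ 0.088283, p̂₂ = 33/490 ≈ 0.067347.
Pooled p̂ = (162+33)/(1835+490) = 195/2325 = 0.083871.
SE = √(p̂(1−p̂)(1/n₁+1/n₂)) = √(0.083871·0.916129·0.00258578) = √(0.000198682) = 0.014095.
z = (0.088283 − 0.067347)/0.014095 = 0.020936/0.014095 = 1.485.
p-value = P(Z > 1.485) ≈ 0.0687, so at α = 0.02 we fail to reject H₀.

z = 1.485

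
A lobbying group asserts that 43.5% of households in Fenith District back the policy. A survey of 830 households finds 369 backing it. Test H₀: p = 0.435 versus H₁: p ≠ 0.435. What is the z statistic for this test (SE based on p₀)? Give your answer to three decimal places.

p̂ = 369/830 = 0.44458.
SE = √(p₀(1−p₀)/n) = √(0.24577/830) = 0.01721.
z = (0.44458 − 0.435)/0.01721 = 0.00958/0.01721 = 0.557.

z = 0.557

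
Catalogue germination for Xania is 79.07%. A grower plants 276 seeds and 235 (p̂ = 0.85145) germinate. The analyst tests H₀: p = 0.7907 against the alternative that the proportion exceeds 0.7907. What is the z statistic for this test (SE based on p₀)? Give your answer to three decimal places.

p̂ = 235/276 = 0.85145.
Under H₀, SE = √(0.7907·0.2093/276) = √(0.000599614) = 0.02449.
z = (0.85145 − 0.7907)/0.02449 = 0.06075/0.02449 = 2.481.

z = 2.481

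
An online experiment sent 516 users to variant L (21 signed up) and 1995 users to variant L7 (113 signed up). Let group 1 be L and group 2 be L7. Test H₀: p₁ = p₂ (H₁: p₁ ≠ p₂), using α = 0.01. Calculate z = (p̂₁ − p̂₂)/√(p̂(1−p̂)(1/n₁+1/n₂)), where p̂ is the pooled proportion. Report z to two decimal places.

p̂₁ = 21/516 = 0.04070, p̂₂ = 113/1995 = 0.05664.
Pooled p̂ = (21+113)/(516+1995) = 134/2511 = 0.05337.
SE = √(p̂(1−p̂)(1/n₁+1/n₂)) = √(0.05337·0.94663·0.00243924) = √(0.000123224) = 0.01110.
z = (0.04070 − 0.05664)/0.01110 = -0.01594/0.01110 = -1.44.
Two-sided p-value ≈ 2·Φ(−1.436) = 0.1509, so at α = 0.01 we fail to reject H₀.

z = -1.44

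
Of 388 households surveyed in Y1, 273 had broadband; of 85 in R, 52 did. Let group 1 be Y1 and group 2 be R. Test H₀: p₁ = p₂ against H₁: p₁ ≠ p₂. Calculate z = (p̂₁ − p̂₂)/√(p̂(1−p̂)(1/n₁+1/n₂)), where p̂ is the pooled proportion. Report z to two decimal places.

p̂₁ = 273/388 ≈ 0.7036, p̂₂ = 52/85 ≈ 0.6118.
Pooled p̂ = (273+52)/(388+85) = 325/473 = 0.6871.
SE = √(p̂(1−p̂)(1/n₁+1/n₂)) = √(0.6871·0.3129·0.014342) = √(0.00308342) = 0.0555.
z = (0.7036 − 0.6118)/0.0555 = 0.0918/0.0555 = 1.65.
Two-sided p-value ≈ 2·Φ(−1.654) = 0.0981.

z = 1.65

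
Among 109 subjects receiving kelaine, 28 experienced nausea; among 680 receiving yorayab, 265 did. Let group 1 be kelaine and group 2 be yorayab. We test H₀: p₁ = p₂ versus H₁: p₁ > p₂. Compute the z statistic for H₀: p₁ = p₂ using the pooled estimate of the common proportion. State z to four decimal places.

z = -2.6645

p̂₁ = 28/109 ≈ 0.256881, p̂₂ = 265/680 ≈ 0.389706.
Pooled p̂ = (28+265)/(109+680) = 293/789 = 0.371356.
SE = √(0.233451 × 0.0106449) = 0.049850.
z = (0.256881 − 0.389706)/0.049850 = -0.132825/0.049850 = -2.6645.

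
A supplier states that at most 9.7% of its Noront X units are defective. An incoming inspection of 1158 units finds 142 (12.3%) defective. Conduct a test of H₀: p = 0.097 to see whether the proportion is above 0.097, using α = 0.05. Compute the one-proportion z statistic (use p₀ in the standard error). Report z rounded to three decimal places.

z = 2.946

p̂ = 142/1158 ≈ 0.12263.
SE = √(p₀(1−p₀)/n) = √(0.087591/1158) = 0.00870.
z = (0.12263 − 0.097)/0.00870 = 0.02563/0.00870 = 2.946.
p-value = P(Z > 2.946) ≈ 0.0016. With α = 0.05, reject H₀.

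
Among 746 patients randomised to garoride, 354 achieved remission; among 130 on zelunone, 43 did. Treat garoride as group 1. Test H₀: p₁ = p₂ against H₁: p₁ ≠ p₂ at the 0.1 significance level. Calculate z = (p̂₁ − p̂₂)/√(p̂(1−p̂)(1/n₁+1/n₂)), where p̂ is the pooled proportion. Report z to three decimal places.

p̂₁ = 354/746 ≈ 0.47453, p̂₂ = 43/130 ≈ 0.33077.
Pooled p̂ = (354+43)/(746+130) = 397/876 = 0.45320.
SE = √(p̂(1−p̂)(1/n₁+1/n₂)) = √(0.45320·0.54680·0.00903279) = √(0.00223841) = 0.04731.
z = (0.47453 − 0.33077)/0.04731 = 0.14376/0.04731 = 3.039.
p-value = 2·P(Z > 3.039) ≈ 0.0024; since p < α = 0.1, reject H₀.

z = 3.039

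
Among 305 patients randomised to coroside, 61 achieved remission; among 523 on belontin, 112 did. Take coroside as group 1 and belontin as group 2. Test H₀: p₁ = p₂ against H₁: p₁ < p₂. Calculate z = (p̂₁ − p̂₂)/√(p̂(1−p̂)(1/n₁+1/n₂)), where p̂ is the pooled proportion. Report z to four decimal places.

p̂₁ = 61/305 ≈ 0.2000000, p̂₂ = 112/523 ≈ 0.2141491.
Pooled p̂ = (61+112)/(305+523) = 173/828 = 0.2089372.
SE = √(0.165282 × 0.00519073) = 0.0292906.
z = (0.2000000 − 0.2141491)/0.0292906 = -0.0141491/0.0292906 = -0.4831.

z = -0.4831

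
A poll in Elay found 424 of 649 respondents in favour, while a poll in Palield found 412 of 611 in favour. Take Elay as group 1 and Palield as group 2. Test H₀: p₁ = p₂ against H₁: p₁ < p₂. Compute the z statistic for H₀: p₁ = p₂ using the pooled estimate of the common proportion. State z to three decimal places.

z = -0.788

p̂₁ = 424/649 ≈ 0.65331, p̂₂ = 412/611 ≈ 0.67430.
Pooled p̂ = (424+412)/(649+611) = 836/1260 = 0.66349.
SE = √(p̂(1−p̂)(1/n₁+1/n₂)) = √(0.66349·0.33651·0.00317749) = √(0.00070944) = 0.02664.
z = (0.65331 − 0.67430)/0.02664 = -0.02099/0.02664 = -0.788.
p-value = P(Z < -0.788) ≈ 0.2153.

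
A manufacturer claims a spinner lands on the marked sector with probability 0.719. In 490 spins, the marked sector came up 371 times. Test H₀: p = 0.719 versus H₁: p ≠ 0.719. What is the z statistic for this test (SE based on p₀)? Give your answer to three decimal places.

z = 1.878

p̂ = 371/490 = 0.75714.
SE = √(p₀(1−p₀)/n) = √(0.20204/490) = 0.02031.
z = (0.75714 − 0.719)/0.02031 = 0.03814/0.02031 = 1.878.
p-value = 2·P(Z > 1.878) ≈ 0.0603.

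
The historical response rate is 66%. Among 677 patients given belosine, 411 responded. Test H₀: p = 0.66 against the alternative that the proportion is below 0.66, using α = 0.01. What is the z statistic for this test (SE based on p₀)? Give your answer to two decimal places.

p̂ = 411/677 ≈ 0.6071.
Under H₀, SE = √(0.66·0.34/677) = √(0.000331462) = 0.0182.
z = (0.6071 − 0.66)/0.0182 = -0.0529/0.0182 = -2.91.
p-value = P(Z < -2.906) ≈ 0.0018; since p < α = 0.01, reject H₀.

z = -2.91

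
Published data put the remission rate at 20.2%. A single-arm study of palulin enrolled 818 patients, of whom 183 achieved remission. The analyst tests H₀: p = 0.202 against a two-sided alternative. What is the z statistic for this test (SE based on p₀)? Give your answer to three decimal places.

z = 1.547

p̂ = 183/818 = 0.22372.
SE = √(p₀(1−p₀)/n) = √(0.1612/818) = 0.01404.
z = (0.22372 − 0.202)/0.01404 = 0.02172/0.01404 = 1.547.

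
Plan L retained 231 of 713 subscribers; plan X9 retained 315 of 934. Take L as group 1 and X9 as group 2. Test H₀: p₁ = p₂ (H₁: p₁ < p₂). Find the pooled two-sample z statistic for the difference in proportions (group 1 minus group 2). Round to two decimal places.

z = -0.57

p̂₁ = 231/713 = 0.3240, p̂₂ = 315/934 = 0.3373.
Pooled p̂ = (231+315)/(713+934) = 546/1647 = 0.3315.
SE = √(p̂(1−p̂)(1/n₁+1/n₂)) = √(0.3315·0.6685·0.00247319) = √(0.000548088) = 0.0234.
z = (0.3240 − 0.3373)/0.0234 = -0.0133/0.0234 = -0.57.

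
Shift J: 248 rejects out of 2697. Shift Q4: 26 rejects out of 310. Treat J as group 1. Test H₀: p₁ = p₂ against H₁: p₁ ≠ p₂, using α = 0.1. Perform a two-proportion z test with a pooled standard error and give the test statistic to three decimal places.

z = 0.468

p̂₁ = 248/2697 ≈ 0.09195, p̂₂ = 26/310 ≈ 0.08387.
Pooled p̂ = (248+26)/(2697+310) = 274/3007 = 0.09112.
SE = √(0.0828177 × 0.00359659) = 0.01726.
z = (0.09195 − 0.08387)/0.01726 = 0.00808/0.01726 = 0.468.
p-value = 2·P(Z > 0.468) ≈ 0.6395. With α = 0.1, fail to reject H₀.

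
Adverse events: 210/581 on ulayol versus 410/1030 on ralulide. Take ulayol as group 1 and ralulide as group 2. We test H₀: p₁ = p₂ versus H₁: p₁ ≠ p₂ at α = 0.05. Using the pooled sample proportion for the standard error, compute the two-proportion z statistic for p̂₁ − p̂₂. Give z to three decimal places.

z = -1.450

p̂₁ = 210/581 ≈ 0.36145, p̂₂ = 410/1030 ≈ 0.39806.
Pooled p̂ = (210+410)/(581+1030) = 620/1611 = 0.38485.
SE = √(p̂(1−p̂)(1/n₁+1/n₂)) = √(0.38485·0.61515·0.00269204) = √(0.000637318) = 0.02525.
z = (0.36145 − 0.39806)/0.02525 = -0.03661/0.02525 = -1.450.
Two-sided p-value ≈ 2·Φ(−1.450) = 0.1470, so at α = 0.05 we fail to reject H₀.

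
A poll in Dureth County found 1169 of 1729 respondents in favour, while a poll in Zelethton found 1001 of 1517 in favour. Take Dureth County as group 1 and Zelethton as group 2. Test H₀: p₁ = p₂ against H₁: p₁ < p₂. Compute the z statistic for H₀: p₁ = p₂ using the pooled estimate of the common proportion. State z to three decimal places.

z = 0.982

p̂₁ = 1169/1729 = 0.67611, p̂₂ = 1001/1517 = 0.65985.
Pooled p̂ = (1169+1001)/(1729+1517) = 2170/3246 = 0.66852.
SE = √(0.221603 × 0.00123756) = 0.01656.
z = (0.67611 − 0.65985)/0.01656 = 0.01626/0.01656 = 0.982.
p-value = P(Z < 0.982) ≈ 0.8369.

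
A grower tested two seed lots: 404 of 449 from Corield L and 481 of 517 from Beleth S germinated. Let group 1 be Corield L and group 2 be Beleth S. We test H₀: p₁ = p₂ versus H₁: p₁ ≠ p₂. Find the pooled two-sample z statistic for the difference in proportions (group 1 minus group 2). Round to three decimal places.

z = -1.711

p̂₁ = 404/449 ≈ 0.89978, p̂₂ = 481/517 ≈ 0.93037.
Pooled p̂ = (404+481)/(449+517) = 885/966 = 0.91615.
SE = √(p̂(1−p̂)(1/n₁+1/n₂)) = √(0.91615·0.08385·0.00416141) = √(0.000319679) = 0.01788.
z = (0.89978 − 0.93037)/0.01788 = -0.03059/0.01788 = -1.711.
Two-sided p-value ≈ 2·Φ(−1.711) = 0.0871.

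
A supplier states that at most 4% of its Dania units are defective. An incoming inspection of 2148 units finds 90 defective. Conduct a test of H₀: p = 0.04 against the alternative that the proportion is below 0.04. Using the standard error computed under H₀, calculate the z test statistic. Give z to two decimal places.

p̂ = 90/2148 = 0.0419.
SE = √(p₀(1−p₀)/n) = √(0.0384/2148) = 0.0042.
z = (0.0419 − 0.04)/0.0042 = 0.0019/0.0042 = 0.45.
p-value = P(Z < 0.449) ≈ 0.6734.

z = 0.45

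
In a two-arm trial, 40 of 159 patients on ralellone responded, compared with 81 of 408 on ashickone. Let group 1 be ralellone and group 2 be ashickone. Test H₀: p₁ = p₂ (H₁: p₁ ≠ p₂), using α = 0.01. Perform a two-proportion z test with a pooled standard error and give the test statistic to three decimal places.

p̂₁ = 40/159 ≈ 0.25157, p̂₂ = 81/408 ≈ 0.19853.
Pooled p̂ = (40+81)/(159+408) = 121/567 = 0.21340.
SE = √(0.167863 × 0.00874029) = 0.03830.
z = (0.25157 − 0.19853)/0.03830 = 0.05304/0.03830 = 1.385.
p-value = 2·P(Z > 1.385) ≈ 0.1661; since p > α = 0.01, fail to reject H₀.

z = 1.385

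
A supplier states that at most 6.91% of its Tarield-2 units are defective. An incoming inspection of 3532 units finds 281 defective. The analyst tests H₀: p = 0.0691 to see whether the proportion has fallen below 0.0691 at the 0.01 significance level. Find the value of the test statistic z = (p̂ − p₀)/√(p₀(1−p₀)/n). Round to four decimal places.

z = 2.4507

p̂ = 281/3532 = 0.079558324.
Standard error under H₀: √(0.0691×0.9309/3532) = 0.004267565.
z = (0.079558324 − 0.0691)/0.004267565 = 0.010458324/0.004267565 = 2.4507.
p-value = P(Z < 2.451) ≈ 0.9929. With α = 0.01, fail to reject H₀.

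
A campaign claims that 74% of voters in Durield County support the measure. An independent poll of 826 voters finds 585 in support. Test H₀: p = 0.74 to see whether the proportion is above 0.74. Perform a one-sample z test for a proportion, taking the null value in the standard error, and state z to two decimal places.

p̂ = 585/826 ≈ 0.7082.
Standard error under H₀: √(0.74×0.26/826) = 0.0153.
z = (0.7082 − 0.74)/0.0153 = -0.0318/0.0153 = -2.08.

z = -2.08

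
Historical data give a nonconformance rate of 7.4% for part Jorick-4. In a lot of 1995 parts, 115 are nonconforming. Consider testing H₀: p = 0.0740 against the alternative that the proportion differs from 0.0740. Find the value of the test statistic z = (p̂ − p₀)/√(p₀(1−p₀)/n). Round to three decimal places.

p̂ = 115/1995 ≈ 0.057644.
Standard error under H₀: √(0.074×0.926/1995) = 0.005861.
z = (0.057644 − 0.074)/0.005861 = -0.016356/0.005861 = -2.791.
p-value = 2·P(Z > 2.791) ≈ 0.0053.

z = -2.791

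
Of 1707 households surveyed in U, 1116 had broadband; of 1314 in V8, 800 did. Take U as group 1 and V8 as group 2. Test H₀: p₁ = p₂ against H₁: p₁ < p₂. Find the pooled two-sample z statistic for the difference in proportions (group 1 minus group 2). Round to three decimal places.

p̂₁ = 1116/1707 ≈ 0.653779, p̂₂ = 800/1314 ≈ 0.608828.
Pooled p̂ = (1116+800)/(1707+1314) = 1916/3021 = 0.634227.
SE = √(0.231983 × 0.00134686) = 0.017676.
z = (0.653779 − 0.608828)/0.017676 = 0.044951/0.017676 = 2.543.

z = 2.543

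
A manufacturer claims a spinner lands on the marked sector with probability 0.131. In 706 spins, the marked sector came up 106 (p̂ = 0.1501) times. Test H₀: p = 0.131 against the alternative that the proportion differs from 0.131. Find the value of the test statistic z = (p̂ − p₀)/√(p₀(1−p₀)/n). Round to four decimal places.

p̂ = 106/706 = 0.1501416.
Standard error under H₀: √(0.131×0.869/706) = 0.0126982.
z = (0.1501416 − 0.131)/0.0126982 = 0.0191416/0.0126982 = 1.5074.

z = 1.5074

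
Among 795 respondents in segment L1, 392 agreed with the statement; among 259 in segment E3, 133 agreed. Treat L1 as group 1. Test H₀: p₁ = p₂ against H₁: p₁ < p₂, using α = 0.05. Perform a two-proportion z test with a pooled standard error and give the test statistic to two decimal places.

z = -0.57

p̂₁ = 392/795 = 0.4931, p̂₂ = 133/259 = 0.5135.
Pooled p̂ = (392+133)/(795+259) = 525/1054 = 0.4981.
SE = √(p̂(1−p̂)(1/n₁+1/n₂)) = √(0.4981·0.5019·0.00511887) = √(0.0012797) = 0.0358.
z = (0.4931 − 0.5135)/0.0358 = -0.0204/0.0358 = -0.57.
p-value = P(Z < -0.571) ≈ 0.2839, so at α = 0.05 we fail to reject H₀.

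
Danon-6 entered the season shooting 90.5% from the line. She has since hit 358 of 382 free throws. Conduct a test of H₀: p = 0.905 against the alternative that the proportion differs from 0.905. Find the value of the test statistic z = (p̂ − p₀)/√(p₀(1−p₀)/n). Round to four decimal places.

p̂ = 358/382 ≈ 0.9371728.
SE = √(p₀(1−p₀)/n) = √(0.085975/382) = 0.0150022.
z = (0.9371728 − 0.905)/0.0150022 = 0.0321728/0.0150022 = 2.1445.

z = 2.1445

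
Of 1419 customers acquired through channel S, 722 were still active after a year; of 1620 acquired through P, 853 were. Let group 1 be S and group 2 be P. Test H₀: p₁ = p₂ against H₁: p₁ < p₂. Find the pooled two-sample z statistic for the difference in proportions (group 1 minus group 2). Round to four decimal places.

p̂₁ = 722/1419 ≈ 0.508809, p̂₂ = 853/1620 ≈ 0.526543.
Pooled p̂ = (722+853)/(1419+1620) = 1575/3039 = 0.518263.
SE = √(0.249666 × 0.00132201) = 0.018168.
z = (0.508809 − 0.526543)/0.018168 = -0.017734/0.018168 = -0.9761.

z = -0.9761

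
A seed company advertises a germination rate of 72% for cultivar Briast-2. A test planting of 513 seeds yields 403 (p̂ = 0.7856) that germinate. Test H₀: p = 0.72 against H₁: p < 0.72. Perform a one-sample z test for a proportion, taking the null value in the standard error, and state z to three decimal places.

z = 3.308

p̂ = 403/513 = 0.785575.
Under H₀, SE = √(0.72·0.28/513) = √(0.000392982) = 0.019824.
z = (0.785575 − 0.72)/0.019824 = 0.065575/0.019824 = 3.308.
p-value = P(Z < 3.308) ≈ 0.9995.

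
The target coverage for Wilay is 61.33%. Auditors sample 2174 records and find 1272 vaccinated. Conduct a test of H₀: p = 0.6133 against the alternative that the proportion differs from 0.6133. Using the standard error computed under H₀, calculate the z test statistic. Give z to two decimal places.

p̂ = 1272/2174 = 0.58510.
Under H₀, SE = √(0.6133·0.3867/2174) = √(0.000109091) = 0.01044.
z = (0.58510 − 0.6133)/0.01044 = -0.02820/0.01044 = -2.70.

z = -2.70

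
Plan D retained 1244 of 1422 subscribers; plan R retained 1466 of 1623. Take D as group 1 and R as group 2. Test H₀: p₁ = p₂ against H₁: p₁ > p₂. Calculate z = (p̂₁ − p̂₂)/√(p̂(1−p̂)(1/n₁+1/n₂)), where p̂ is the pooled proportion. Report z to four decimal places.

p̂₁ = 1244/1422 = 0.8748242, p̂₂ = 1466/1623 = 0.9032656.
Pooled p̂ = (1244+1466)/(1422+1623) = 2710/3045 = 0.8899836.
SE = √(p̂(1−p̂)(1/n₁+1/n₂)) = √(0.8899836·0.1100164·0.00131938) = √(0.000129184) = 0.0113659.
z = (0.8748242 − 0.9032656)/0.0113659 = -0.0284414/0.0113659 = -2.5023.
p-value = P(Z > -2.502) ≈ 0.9938.

z = -2.5023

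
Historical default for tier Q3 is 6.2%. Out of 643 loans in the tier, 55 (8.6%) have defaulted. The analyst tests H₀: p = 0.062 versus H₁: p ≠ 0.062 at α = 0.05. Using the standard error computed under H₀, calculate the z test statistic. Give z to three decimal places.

p̂ = 55/643 ≈ 0.08554.
Standard error under H₀: √(0.062×0.938/643) = 0.00951.
z = (0.08554 − 0.062)/0.00951 = 0.02354/0.00951 = 2.475.
p-value = 2·P(Z > 2.475) ≈ 0.0133. With α = 0.05, reject H₀.

z = 2.475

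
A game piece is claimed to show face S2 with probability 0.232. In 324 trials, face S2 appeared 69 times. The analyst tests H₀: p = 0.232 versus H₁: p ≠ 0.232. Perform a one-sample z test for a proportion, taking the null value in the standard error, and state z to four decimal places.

z = -0.8118

p̂ = 69/324 ≈ 0.212963.
Standard error under H₀: √(0.232×0.768/324) = 0.023450.
z = (0.212963 − 0.232)/0.023450 = -0.019037/0.023450 = -0.8118.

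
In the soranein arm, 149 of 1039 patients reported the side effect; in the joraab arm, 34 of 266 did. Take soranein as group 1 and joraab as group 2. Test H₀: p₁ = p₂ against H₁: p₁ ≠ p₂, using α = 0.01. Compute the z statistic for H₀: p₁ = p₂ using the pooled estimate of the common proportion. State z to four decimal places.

z = 0.6533

p̂₁ = 149/1039 ≈ 0.143407, p̂₂ = 34/266 ≈ 0.127820.
Pooled p̂ = (149+34)/(1039+266) = 183/1305 = 0.140230.
SE = √(p̂(1−p̂)(1/n₁+1/n₂)) = √(0.140230·0.859770·0.00472186) = √(0.000569294) = 0.023860.
z = (0.143407 − 0.127820)/0.023860 = 0.015587/0.023860 = 0.6533.
Two-sided p-value ≈ 2·Φ(−0.653) = 0.5136, so at α = 0.01 we fail to reject H₀.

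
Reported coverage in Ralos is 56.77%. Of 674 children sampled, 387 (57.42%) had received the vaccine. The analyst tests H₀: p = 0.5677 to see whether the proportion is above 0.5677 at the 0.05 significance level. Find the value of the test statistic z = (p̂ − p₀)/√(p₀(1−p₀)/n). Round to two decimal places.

p̂ = 387/674 = 0.5742.
Standard error under H₀: √(0.5677×0.4323/674) = 0.0191.
z = (0.5742 − 0.5677)/0.0191 = 0.0065/0.0191 = 0.34.
p-value = P(Z > 0.340) ≈ 0.3670. With α = 0.05, fail to reject H₀.

z = 0.34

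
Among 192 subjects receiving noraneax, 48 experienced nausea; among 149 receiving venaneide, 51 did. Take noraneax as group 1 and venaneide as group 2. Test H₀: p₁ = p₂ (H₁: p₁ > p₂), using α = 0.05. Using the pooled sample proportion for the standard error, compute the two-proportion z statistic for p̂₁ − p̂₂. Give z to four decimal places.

z = -1.8621

p̂₁ = 48/192 = 0.250000, p̂₂ = 51/149 = 0.342282.
Pooled p̂ = (48+51)/(192+149) = 99/341 = 0.290323.
SE = √(0.206035 × 0.0119197) = 0.049557.
z = (0.250000 − 0.342282)/0.049557 = -0.092282/0.049557 = -1.8621.
p-value = P(Z > -1.862) ≈ 0.9687. With α = 0.05, fail to reject H₀.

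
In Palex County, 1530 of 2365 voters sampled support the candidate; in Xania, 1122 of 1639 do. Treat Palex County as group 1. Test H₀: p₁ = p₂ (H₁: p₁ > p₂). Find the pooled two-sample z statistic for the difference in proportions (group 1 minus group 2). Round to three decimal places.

z = -2.476

p̂₁ = 1530/2365 = 0.64693, p̂₂ = 1122/1639 = 0.68456.
Pooled p̂ = (1530+1122)/(2365+1639) = 2652/4004 = 0.66234.
SE = √(p̂(1−p̂)(1/n₁+1/n₂)) = √(0.66234·0.33766·0.00103296) = √(0.000231018) = 0.01520.
z = (0.64693 − 0.68456)/0.01520 = -0.03763/0.01520 = -2.476.
p-value = P(Z > -2.476) ≈ 0.9934.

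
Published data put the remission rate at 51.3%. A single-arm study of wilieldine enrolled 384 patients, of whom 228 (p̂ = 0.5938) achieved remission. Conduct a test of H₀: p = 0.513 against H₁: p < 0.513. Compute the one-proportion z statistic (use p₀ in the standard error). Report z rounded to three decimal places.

z = 3.166

p̂ = 228/384 = 0.593750.
Under H₀, SE = √(0.513·0.487/384) = √(0.000650602) = 0.025507.
z = (0.593750 − 0.513)/0.025507 = 0.080750/0.025507 = 3.166.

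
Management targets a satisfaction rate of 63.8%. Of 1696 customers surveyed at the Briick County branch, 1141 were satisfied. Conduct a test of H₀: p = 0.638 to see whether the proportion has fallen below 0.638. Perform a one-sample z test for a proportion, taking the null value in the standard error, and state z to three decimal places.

z = 2.979

p̂ = 1141/1696 = 0.67276.
Under H₀, SE = √(0.638·0.362/1696) = √(0.000136177) = 0.01167.
z = (0.67276 − 0.638)/0.01167 = 0.03476/0.01167 = 2.979.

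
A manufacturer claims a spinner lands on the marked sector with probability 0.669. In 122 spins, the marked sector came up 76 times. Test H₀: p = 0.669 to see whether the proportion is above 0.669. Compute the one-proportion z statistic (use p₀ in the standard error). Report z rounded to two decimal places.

z = -1.08

p̂ = 76/122 ≈ 0.6230.
Standard error under H₀: √(0.669×0.331/122) = 0.0426.
z = (0.6230 − 0.669)/0.0426 = -0.0460/0.0426 = -1.08.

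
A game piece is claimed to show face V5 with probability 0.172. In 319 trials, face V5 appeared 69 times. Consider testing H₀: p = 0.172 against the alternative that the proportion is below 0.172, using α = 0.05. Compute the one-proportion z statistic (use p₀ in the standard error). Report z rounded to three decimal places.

p̂ = 69/319 = 0.21630.
Under H₀, SE = √(0.172·0.828/319) = √(0.000446445) = 0.02113.
z = (0.21630 − 0.172)/0.02113 = 0.04430/0.02113 = 2.097.
p-value = P(Z < 2.097) ≈ 0.9820, so at α = 0.05 we fail to reject H₀.

z = 2.097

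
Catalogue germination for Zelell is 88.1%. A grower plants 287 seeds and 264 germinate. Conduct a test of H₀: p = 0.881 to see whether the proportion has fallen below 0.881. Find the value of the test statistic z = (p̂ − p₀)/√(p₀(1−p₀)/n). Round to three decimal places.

p̂ = 264/287 = 0.91986.
Standard error under H₀: √(0.881×0.119/287) = 0.01911.
z = (0.91986 − 0.881)/0.01911 = 0.03886/0.01911 = 2.033.

z = 2.033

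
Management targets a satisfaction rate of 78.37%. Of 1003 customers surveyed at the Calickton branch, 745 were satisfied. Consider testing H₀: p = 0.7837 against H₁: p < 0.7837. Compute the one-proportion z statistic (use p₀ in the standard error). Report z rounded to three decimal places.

z = -3.148

p̂ = 745/1003 = 0.74277.
Under H₀, SE = √(0.7837·0.2163/1003) = √(0.000169007) = 0.01300.
z = (0.74277 − 0.7837)/0.01300 = -0.04093/0.01300 = -3.148.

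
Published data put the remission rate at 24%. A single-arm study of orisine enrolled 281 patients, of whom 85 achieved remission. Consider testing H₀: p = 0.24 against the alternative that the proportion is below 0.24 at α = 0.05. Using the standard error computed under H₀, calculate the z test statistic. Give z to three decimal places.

z = 2.453

p̂ = 85/281 = 0.30249.
SE = √(p₀(1−p₀)/n) = √(0.1824/281) = 0.02548.
z = (0.30249 − 0.24)/0.02548 = 0.06249/0.02548 = 2.453.
p-value = P(Z < 2.453) ≈ 0.9929. With α = 0.05, fail to reject H₀.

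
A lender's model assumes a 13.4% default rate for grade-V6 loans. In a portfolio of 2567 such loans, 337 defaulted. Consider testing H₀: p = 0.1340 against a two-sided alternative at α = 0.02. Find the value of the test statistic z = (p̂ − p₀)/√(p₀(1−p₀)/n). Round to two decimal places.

z = -0.40

p̂ = 337/2567 = 0.1313.
SE = √(p₀(1−p₀)/n) = √(0.11604/2567) = 0.0067.
z = (0.1313 − 0.134)/0.0067 = -0.0027/0.0067 = -0.40.
Two-sided p-value ≈ 2·Φ(−0.404) = 0.6860; since p > α = 0.02, fail to reject H₀.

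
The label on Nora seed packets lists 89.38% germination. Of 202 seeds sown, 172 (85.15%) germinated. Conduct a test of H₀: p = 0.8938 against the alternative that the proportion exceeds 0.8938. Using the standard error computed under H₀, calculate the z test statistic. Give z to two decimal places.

z = -1.95

p̂ = 172/202 ≈ 0.8515.
SE = √(p₀(1−p₀)/n) = √(0.094922/202) = 0.0217.
z = (0.8515 − 0.8938)/0.0217 = -0.0423/0.0217 = -1.95.
p-value = P(Z > -1.952) ≈ 0.9745.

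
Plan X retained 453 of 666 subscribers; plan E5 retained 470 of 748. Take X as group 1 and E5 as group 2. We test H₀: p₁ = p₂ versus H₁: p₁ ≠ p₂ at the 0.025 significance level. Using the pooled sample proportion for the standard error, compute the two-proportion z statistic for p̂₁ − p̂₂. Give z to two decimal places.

z = 2.04

p̂₁ = 453/666 = 0.6802, p̂₂ = 470/748 = 0.6283.
Pooled p̂ = (453+470)/(666+748) = 923/1414 = 0.6528.
SE = √(0.226665 × 0.0028384) = 0.0254.
z = (0.6802 − 0.6283)/0.0254 = 0.0519/0.0254 = 2.04.
p-value = 2·P(Z > 2.044) ≈ 0.0410; since p > α = 0.025, fail to reject H₀.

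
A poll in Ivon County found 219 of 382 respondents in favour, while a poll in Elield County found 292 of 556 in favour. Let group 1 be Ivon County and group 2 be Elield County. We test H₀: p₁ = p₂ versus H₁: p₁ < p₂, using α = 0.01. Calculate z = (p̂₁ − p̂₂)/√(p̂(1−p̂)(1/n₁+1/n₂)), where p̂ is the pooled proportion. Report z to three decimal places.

p̂₁ = 219/382 ≈ 0.57330, p̂₂ = 292/556 ≈ 0.52518.
Pooled p̂ = (219+292)/(382+556) = 511/938 = 0.54478.
SE = √(p̂(1−p̂)(1/n₁+1/n₂)) = √(0.54478·0.45522·0.00441636) = √(0.00109524) = 0.03309.
z = (0.57330 − 0.52518)/0.03309 = 0.04812/0.03309 = 1.454.
p-value = P(Z < 1.454) ≈ 0.9270, so at α = 0.01 we fail to reject H₀.

z = 1.454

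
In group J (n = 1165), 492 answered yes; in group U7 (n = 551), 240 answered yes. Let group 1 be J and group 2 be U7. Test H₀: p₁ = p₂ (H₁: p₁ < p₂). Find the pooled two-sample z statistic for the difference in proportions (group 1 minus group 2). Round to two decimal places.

p̂₁ = 492/1165 = 0.4223, p̂₂ = 240/551 = 0.4356.
Pooled p̂ = (492+240)/(1165+551) = 732/1716 = 0.4266.
SE = √(p̂(1−p̂)(1/n₁+1/n₂)) = √(0.4266·0.5734·0.00267325) = √(0.0006539) = 0.0256.
z = (0.4223 − 0.4356)/0.0256 = -0.0133/0.0256 = -0.52.

z = -0.52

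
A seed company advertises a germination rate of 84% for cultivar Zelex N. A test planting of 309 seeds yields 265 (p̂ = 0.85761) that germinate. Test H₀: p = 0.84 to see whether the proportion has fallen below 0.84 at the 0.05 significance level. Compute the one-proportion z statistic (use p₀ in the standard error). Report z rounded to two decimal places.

z = 0.84

p̂ = 265/309 ≈ 0.8576.
SE = √(p₀(1−p₀)/n) = √(0.1344/309) = 0.0209.
z = (0.8576 − 0.84)/0.0209 = 0.0176/0.0209 = 0.84.
p-value = P(Z < 0.844) ≈ 0.8007, so at α = 0.05 we fail to reject H₀.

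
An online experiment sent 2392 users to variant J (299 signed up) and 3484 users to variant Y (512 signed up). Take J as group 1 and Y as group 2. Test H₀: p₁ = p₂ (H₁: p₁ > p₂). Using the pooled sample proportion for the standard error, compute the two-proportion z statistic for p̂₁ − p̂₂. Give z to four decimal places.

p̂₁ = 299/2392 = 0.125000, p̂₂ = 512/3484 = 0.146958.
Pooled p̂ = (299+512)/(2392+3484) = 811/5876 = 0.138019.
SE = √(0.11897 × 0.000705087) = 0.009159.
z = (0.125000 − 0.146958)/0.009159 = -0.021958/0.009159 = -2.3974.
p-value = P(Z > -2.397) ≈ 0.9917.

z = -2.3974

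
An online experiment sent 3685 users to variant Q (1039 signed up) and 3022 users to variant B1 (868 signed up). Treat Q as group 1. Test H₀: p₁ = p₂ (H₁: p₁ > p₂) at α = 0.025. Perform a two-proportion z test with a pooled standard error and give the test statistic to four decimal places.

p̂₁ = 1039/3685 ≈ 0.281954, p̂₂ = 868/3022 ≈ 0.287227.
Pooled p̂ = (1039+868)/(3685+3022) = 1907/6707 = 0.284330.
SE = √(0.203486 × 0.000602277) = 0.011070.
z = (0.281954 − 0.287227)/0.011070 = -0.005273/0.011070 = -0.4763.
p-value = P(Z > -0.476) ≈ 0.6831. With α = 0.025, fail to reject H₀.

z = -0.4763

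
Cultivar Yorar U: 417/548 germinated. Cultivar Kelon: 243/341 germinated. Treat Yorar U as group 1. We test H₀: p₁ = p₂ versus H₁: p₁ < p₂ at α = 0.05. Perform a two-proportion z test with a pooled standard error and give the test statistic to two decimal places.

z = 1.60

p̂₁ = 417/548 ≈ 0.7609, p̂₂ = 243/341 ≈ 0.7126.
Pooled p̂ = (417+243)/(548+341) = 660/889 = 0.7424.
SE = √(p̂(1−p̂)(1/n₁+1/n₂)) = √(0.7424·0.2576·0.00475737) = √(0.000909793) = 0.0302.
z = (0.7609 − 0.7126)/0.0302 = 0.0483/0.0302 = 1.60.
p-value = P(Z < 1.603) ≈ 0.9455; since p > α = 0.05, fail to reject H₀.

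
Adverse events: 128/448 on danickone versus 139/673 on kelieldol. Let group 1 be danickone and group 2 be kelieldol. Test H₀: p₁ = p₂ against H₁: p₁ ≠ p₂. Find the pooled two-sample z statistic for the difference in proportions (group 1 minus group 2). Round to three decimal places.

z = 3.048

p̂₁ = 128/448 ≈ 0.285714, p̂₂ = 139/673 ≈ 0.206538.
Pooled p̂ = (128+139)/(448+673) = 267/1121 = 0.238180.
SE = √(p̂(1−p̂)(1/n₁+1/n₂)) = √(0.238180·0.761820·0.00371803) = √(0.000674637) = 0.025974.
z = (0.285714 − 0.206538)/0.025974 = 0.079176/0.025974 = 3.048.
p-value = 2·P(Z > 3.048) ≈ 0.0023.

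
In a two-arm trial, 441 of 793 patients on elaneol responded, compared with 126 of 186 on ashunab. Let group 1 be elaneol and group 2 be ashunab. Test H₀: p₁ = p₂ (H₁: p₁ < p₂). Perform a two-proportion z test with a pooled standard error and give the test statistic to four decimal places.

p̂₁ = 441/793 ≈ 0.556116, p̂₂ = 126/186 ≈ 0.677419.
Pooled p̂ = (441+126)/(793+186) = 567/979 = 0.579162.
SE = √(p̂(1−p̂)(1/n₁+1/n₂)) = √(0.579162·0.420838·0.00663738) = √(0.00161775) = 0.040221.
z = (0.556116 − 0.677419)/0.040221 = -0.121303/0.040221 = -3.0159.
p-value = P(Z < -3.016) ≈ 0.0013.

z = -3.0159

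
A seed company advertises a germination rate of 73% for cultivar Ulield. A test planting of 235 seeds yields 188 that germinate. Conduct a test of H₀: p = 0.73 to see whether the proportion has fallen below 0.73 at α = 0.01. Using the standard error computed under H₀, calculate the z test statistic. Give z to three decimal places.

p̂ = 188/235 ≈ 0.80000.
SE = √(p₀(1−p₀)/n) = √(0.1971/235) = 0.02896.
z = (0.80000 − 0.73)/0.02896 = 0.07000/0.02896 = 2.417.
p-value = P(Z < 2.417) ≈ 0.9922, so at α = 0.01 we fail to reject H₀.

z = 2.417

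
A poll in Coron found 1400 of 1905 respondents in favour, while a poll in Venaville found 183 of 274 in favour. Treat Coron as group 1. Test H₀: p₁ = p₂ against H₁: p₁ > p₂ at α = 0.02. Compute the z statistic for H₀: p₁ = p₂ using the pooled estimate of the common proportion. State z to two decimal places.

z = 2.33

p̂₁ = 1400/1905 ≈ 0.7349, p̂₂ = 183/274 ≈ 0.6679.
Pooled p̂ = (1400+183)/(1905+274) = 1583/2179 = 0.7265.
SE = √(0.198707 × 0.00417457) = 0.0288.
z = (0.7349 − 0.6679)/0.0288 = 0.0670/0.0288 = 2.33.
p-value = P(Z > 2.327) ≈ 0.0100; since p < α = 0.02, reject H₀.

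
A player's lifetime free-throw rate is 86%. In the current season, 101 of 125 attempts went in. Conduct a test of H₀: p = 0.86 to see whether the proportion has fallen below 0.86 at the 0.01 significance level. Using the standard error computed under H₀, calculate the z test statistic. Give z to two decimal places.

z = -1.68

p̂ = 101/125 ≈ 0.8080.
SE = √(p₀(1−p₀)/n) = √(0.1204/125) = 0.0310.
z = (0.8080 − 0.86)/0.0310 = -0.0520/0.0310 = -1.68.
p-value = P(Z < -1.676) ≈ 0.0469; since p > α = 0.01, fail to reject H₀.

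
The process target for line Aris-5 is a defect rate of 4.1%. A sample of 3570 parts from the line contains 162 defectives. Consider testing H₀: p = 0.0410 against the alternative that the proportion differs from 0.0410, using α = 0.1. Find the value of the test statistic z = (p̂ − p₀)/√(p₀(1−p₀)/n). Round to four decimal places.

z = 1.3192

p̂ = 162/3570 = 0.04537815.
SE = √(p₀(1−p₀)/n) = √(0.039319/3570) = 0.00331869.
z = (0.04537815 − 0.041)/0.00331869 = 0.00437815/0.00331869 = 1.3192.
Two-sided p-value ≈ 2·Φ(−1.319) = 0.1871, so at α = 0.1 we fail to reject H₀.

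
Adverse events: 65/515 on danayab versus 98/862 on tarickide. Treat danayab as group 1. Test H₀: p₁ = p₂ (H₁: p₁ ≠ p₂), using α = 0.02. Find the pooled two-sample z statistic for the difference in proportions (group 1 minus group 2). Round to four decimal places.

z = 0.6961

p̂₁ = 65/515 ≈ 0.126214, p̂₂ = 98/862 ≈ 0.113689.
Pooled p̂ = (65+98)/(515+862) = 163/1377 = 0.118373.
SE = √(p̂(1−p̂)(1/n₁+1/n₂)) = √(0.118373·0.881627·0.00310184) = √(0.000323711) = 0.017992.
z = (0.126214 − 0.113689)/0.017992 = 0.012525/0.017992 = 0.6961.
Two-sided p-value ≈ 2·Φ(−0.696) = 0.4864, so at α = 0.02 we fail to reject H₀.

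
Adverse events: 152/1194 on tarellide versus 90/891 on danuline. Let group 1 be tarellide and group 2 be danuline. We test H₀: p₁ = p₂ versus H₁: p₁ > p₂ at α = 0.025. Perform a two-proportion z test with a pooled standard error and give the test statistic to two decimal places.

z = 1.85

p̂₁ = 152/1194 = 0.1273, p̂₂ = 90/891 = 0.1010.
Pooled p̂ = (152+90)/(1194+891) = 242/2085 = 0.1161.
SE = √(p̂(1−p̂)(1/n₁+1/n₂)) = √(0.1161·0.8839·0.00195986) = √(0.000201072) = 0.0142.
z = (0.1273 − 0.1010)/0.0142 = 0.0263/0.0142 = 1.85.
p-value = P(Z > 1.854) ≈ 0.0319, so at α = 0.025 we fail to reject H₀.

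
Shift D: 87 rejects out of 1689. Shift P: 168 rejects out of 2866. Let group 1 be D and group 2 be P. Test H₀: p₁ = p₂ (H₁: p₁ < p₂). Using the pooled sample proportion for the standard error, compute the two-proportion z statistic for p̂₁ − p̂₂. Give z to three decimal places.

p̂₁ = 87/1689 = 0.051510, p̂₂ = 168/2866 = 0.058618.
Pooled p̂ = (87+168)/(1689+2866) = 255/4555 = 0.055982.
SE = √(p̂(1−p̂)(1/n₁+1/n₂)) = √(0.055982·0.944018·0.000940985) = √(4.97295e-05) = 0.007052.
z = (0.051510 − 0.058618)/0.007052 = -0.007108/0.007052 = -1.008.
p-value = P(Z < -1.008) ≈ 0.1567.

z = -1.008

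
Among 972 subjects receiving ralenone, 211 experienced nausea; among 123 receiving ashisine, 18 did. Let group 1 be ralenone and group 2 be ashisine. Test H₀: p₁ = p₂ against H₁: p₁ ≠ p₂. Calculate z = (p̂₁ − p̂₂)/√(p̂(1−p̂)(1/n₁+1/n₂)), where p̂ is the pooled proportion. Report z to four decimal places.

p̂₁ = 211/972 = 0.2170782, p̂₂ = 18/123 = 0.1463415.
Pooled p̂ = (211+18)/(972+123) = 229/1095 = 0.2091324.
SE = √(p̂(1−p̂)(1/n₁+1/n₂)) = √(0.2091324·0.7908676·0.00915889) = √(0.00151484) = 0.0389210.
z = (0.2170782 − 0.1463415)/0.0389210 = 0.0707367/0.0389210 = 1.8174.

z = 1.8174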